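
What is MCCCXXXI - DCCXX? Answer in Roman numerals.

MCCCXXXI = 1331
DCCXX = 720
1331 - 720 = 611

DCXI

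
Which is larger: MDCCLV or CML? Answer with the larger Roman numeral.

MDCCLV = 1755
CML = 950
1755 is larger

MDCCLV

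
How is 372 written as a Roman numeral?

Convert 372 to Roman numerals:
  372 contains 3×100 (CCC)
  72 contains 1×50 (L)
  22 contains 2×10 (XX)
  2 contains 2×1 (II)

CCCLXXII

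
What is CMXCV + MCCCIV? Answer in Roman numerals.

CMXCV = 995
MCCCIV = 1304
995 + 1304 = 2299

MMCCXCIX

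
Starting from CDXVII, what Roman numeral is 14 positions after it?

CDXVII = 417
417 + 14 = 431

CDXXXI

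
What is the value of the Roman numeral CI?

CI: C=100, I=1
100 + 1 = 101

101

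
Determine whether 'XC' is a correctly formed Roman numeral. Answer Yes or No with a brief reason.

'XC': Check the rules: uses only the symbols I, V, X, L, C, D, M; no symbol is repeated more than three times in a row; V, L and D each appear at most once; the only place a smaller symbol precedes a larger one is the allowed subtractive pair XC, the symbol right after such a pair (if any) is smaller than the pair's first symbol, and otherwise the values never increase from left to right. Value: XC = 90. So it is a valid standard Roman numeral.

Yes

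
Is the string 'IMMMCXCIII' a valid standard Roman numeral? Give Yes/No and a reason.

'IMMMCXCIII': Invalid subtractive combination: IM

No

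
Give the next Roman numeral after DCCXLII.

DCCXLII = 742, so the next integer is 742 + 1 = 743

DCCXLIII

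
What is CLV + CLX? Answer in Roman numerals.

CLV = 155
CLX = 160
155 + 160 = 315

CCCXV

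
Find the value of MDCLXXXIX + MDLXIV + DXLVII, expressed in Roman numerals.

MDCLXXXIX = 1689, MDLXIV = 1564, DXLVII = 547
1689 + 1564 = 3253
3253 + 547 = 3800

MMMDCCC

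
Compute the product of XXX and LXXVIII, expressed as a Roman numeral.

XXX = 30
LXXVIII = 78
30 × 78 = 2340

MMCCCXL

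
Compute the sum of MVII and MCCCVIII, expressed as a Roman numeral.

MVII = 1007
MCCCVIII = 1308
1007 + 1308 = 2315

MMCCCXV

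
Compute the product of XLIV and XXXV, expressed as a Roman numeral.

XLIV = 44
XXXV = 35
44 × 35 = 1540

MDXL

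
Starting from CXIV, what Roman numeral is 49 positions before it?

CXIV = 114
114 - 49 = 65

LXV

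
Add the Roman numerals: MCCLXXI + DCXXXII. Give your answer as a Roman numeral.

MCCLXXI = 1271
DCXXXII = 632
1271 + 632 = 1903

MCMIII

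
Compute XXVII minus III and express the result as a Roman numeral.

XXVII = 27
III = 3
27 - 3 = 24

XXIV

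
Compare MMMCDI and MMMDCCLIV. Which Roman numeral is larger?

MMMCDI = 3401
MMMDCCLIV = 3754
3754 is larger

MMMDCCLIV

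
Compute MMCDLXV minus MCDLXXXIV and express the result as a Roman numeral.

MMCDLXV = 2465
MCDLXXXIV = 1484
2465 - 1484 = 981

CMLXXXI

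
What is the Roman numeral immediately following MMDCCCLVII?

MMDCCCLVII = 2857; next is 2858

MMDCCCLVIII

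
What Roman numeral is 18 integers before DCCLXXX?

DCCLXXX = 780
780 - 18 = 762

DCCLXII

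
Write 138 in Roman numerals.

Convert 138 to Roman numerals:
  138 contains 1×100 (C)
  38 contains 3×10 (XXX)
  8 contains 1×5 (V)
  3 contains 3×1 (III)

CXXXVIII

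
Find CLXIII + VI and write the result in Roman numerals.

CLXIII = 163
VI = 6
163 + 6 = 169

CLXIX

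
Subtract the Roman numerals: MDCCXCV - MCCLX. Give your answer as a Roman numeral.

MDCCXCV = 1795
MCCLX = 1260
1795 - 1260 = 535

DXXXV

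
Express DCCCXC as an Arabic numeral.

DCCCXC: D=500, C=100, C=100, C=100, XC=90
500 + 100 + 100 + 100 + 90 = 890

890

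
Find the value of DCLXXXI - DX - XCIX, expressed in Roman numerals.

DCLXXXI = 681, DX = 510, XCIX = 99
681 - 510 = 171
171 - 99 = 72

LXXII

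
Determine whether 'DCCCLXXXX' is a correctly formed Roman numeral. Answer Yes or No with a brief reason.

'DCCCLXXXX': More than 3 consecutive X's

No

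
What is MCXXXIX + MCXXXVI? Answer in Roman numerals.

MCXXXIX = 1139
MCXXXVI = 1136
1139 + 1136 = 2275

MMCCLXXV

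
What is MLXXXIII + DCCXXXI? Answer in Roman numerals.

MLXXXIII = 1083
DCCXXXI = 731
1083 + 731 = 1814

MDCCCXIV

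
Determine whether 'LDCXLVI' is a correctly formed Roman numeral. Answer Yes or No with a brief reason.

'LDCXLVI': L should not appear more than once

No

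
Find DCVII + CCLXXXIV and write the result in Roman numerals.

DCVII = 607
CCLXXXIV = 284
607 + 284 = 891

DCCCXCI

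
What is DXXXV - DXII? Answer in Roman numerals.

DXXXV = 535
DXII = 512
535 - 512 = 23

XXIII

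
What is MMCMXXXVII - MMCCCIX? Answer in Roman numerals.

MMCMXXXVII = 2937
MMCCCIX = 2309
2937 - 2309 = 628

DCXXVIII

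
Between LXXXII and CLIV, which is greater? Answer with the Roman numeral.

LXXXII = 82
CLIV = 154
154 is larger

CLIV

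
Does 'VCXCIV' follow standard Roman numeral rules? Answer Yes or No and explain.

'VCXCIV': V should not appear more than once

No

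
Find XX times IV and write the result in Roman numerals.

XX = 20
IV = 4
20 × 4 = 80

LXXX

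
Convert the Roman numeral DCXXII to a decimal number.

DCXXII: D=500, C=100, X=10, X=10, I=1, I=1
500 + 100 + 10 + 10 + 1 + 1 = 622

622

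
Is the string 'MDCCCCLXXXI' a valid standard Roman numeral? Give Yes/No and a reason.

'MDCCCCLXXXI': More than 3 consecutive C's

No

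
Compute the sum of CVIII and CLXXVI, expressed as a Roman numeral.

CVIII = 108
CLXXVI = 176
108 + 176 = 284

CCLXXXIV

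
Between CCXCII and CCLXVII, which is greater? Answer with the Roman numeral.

CCXCII = 292
CCLXVII = 267
292 is larger

CCXCII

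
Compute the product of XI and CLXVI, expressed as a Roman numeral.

XI = 11
CLXVI = 166
11 × 166 = 1826

MDCCCXXVI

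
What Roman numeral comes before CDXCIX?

CDXCIX = 499, so the previous integer is 499 - 1 = 498

CDXCVIII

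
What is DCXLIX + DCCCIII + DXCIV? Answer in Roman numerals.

DCXLIX = 649, DCCCIII = 803, DXCIV = 594
649 + 803 = 1452
1452 + 594 = 2046

MMXLVI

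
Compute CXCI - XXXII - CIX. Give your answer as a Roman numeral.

CXCI = 191, XXXII = 32, CIX = 109
191 - 32 = 159
159 - 109 = 50

L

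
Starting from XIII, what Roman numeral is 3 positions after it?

XIII = 13
13 + 3 = 16

XVI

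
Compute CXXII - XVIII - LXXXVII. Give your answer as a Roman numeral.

CXXII = 122, XVIII = 18, LXXXVII = 87
122 - 18 = 104
104 - 87 = 17

XVII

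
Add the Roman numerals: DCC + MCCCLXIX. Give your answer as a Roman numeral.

DCC = 700
MCCCLXIX = 1369
700 + 1369 = 2069

MMLXIX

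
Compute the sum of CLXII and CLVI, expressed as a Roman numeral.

CLXII = 162
CLVI = 156
162 + 156 = 318

CCCXVIII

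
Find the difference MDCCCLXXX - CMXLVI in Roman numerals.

MDCCCLXXX = 1880
CMXLVI = 946
1880 - 946 = 934

CMXXXIV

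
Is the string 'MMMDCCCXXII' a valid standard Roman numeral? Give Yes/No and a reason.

'MMMDCCCXXII': Check the rules: uses only the symbols I, V, X, L, C, D, M; no symbol is repeated more than three times in a row; V, L and D each appear at most once; no smaller symbol precedes a larger one (values never increase from left to right). Value: M (1000) + M (1000) + M (1000) + D (500) + C (100) + C (100) + C (100) + X (10) + X (10) + I (1) + I (1) = 3822. So it is a valid standard Roman numeral.

Yes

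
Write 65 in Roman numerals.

Convert 65 to Roman numerals:
  65 contains 1×50 (L)
  15 contains 1×10 (X)
  5 contains 1×5 (V)

LXV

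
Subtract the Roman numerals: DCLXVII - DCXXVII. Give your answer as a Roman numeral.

DCLXVII = 667
DCXXVII = 627
667 - 627 = 40

XL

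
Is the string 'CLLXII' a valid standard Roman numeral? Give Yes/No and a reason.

'CLLXII': L should not appear more than once

No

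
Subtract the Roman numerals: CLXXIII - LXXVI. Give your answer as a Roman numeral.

CLXXIII = 173
LXXVI = 76
173 - 76 = 97

XCVII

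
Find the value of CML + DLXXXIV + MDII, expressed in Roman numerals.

CML = 950, DLXXXIV = 584, MDII = 1502
950 + 584 = 1534
1534 + 1502 = 3036

MMMXXXVI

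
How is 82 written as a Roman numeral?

Convert 82 to Roman numerals:
  82 contains 1×50 (L)
  32 contains 3×10 (XXX)
  2 contains 2×1 (II)

LXXXII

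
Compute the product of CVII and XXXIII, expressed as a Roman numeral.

CVII = 107
XXXIII = 33
107 × 33 = 3531

MMMDXXXI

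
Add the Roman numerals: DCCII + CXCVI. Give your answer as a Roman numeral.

DCCII = 702
CXCVI = 196
702 + 196 = 898

DCCCXCVIII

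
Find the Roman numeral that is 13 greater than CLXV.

CLXV = 165
165 + 13 = 178

CLXXVIII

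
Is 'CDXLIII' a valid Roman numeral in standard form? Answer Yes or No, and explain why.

'CDXLIII': Check the rules: uses only the symbols I, V, X, L, C, D, M; no symbol is repeated more than three times in a row; V, L and D each appear at most once; the only places a smaller symbol precedes a larger one are the allowed subtractive pairs CD, XL, the symbol right after such a pair (if any) is smaller than the pair's first symbol, and otherwise the values never increase from left to right. Value: CD (400) + XL (40) + I (1) + I (1) + I (1) = 443. So it is a valid standard Roman numeral.

Yes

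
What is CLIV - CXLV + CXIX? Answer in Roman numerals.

CLIV = 154, CXLV = 145, CXIX = 119
154 - 145 = 9
9 + 119 = 128

CXXVIII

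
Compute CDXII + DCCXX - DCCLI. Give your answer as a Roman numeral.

CDXII = 412, DCCXX = 720, DCCLI = 751
412 + 720 = 1132
1132 - 751 = 381

CCCLXXXI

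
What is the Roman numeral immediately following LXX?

LXX = 70, so the next integer is 70 + 1 = 71

LXXI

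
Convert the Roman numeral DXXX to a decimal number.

DXXX: D=500, X=10, X=10, X=10
500 + 10 + 10 + 10 = 530

530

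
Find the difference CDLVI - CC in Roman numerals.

CDLVI = 456
CC = 200
456 - 200 = 256

CCLVI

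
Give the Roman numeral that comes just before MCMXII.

MCMXII = 1912; previous is 1911

MCMXI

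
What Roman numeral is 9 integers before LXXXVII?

LXXXVII = 87
87 - 9 = 78

LXXVIII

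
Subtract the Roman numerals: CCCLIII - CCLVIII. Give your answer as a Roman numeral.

CCCLIII = 353
CCLVIII = 258
353 - 258 = 95

XCV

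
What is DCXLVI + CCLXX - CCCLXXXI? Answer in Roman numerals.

DCXLVI = 646, CCLXX = 270, CCCLXXXI = 381
646 + 270 = 916
916 - 381 = 535

DXXXV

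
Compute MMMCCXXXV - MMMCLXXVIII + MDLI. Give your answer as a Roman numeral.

MMMCCXXXV = 3235, MMMCLXXVIII = 3178, MDLI = 1551
3235 - 3178 = 57
57 + 1551 = 1608

MDCVIII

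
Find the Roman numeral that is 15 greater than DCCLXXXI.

DCCLXXXI = 781
781 + 15 = 796

DCCXCVI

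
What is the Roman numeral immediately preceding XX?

XX = 20, so the previous integer is 20 - 1 = 19

XIX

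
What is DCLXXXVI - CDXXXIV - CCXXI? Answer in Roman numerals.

DCLXXXVI = 686, CDXXXIV = 434, CCXXI = 221
686 - 434 = 252
252 - 221 = 31

XXXI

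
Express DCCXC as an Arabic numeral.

DCCXC: D=500, C=100, C=100, XC=90
500 + 100 + 100 + 90 = 790

790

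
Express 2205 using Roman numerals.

Convert 2205 to Roman numerals:
  2205 contains 2×1000 (MM)
  205 contains 2×100 (CC)
  5 contains 1×5 (V)

MMCCV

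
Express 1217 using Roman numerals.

Convert 1217 to Roman numerals:
  1217 contains 1×1000 (M)
  217 contains 2×100 (CC)
  17 contains 1×10 (X)
  7 contains 1×5 (V)
  2 contains 2×1 (II)

MCCXVII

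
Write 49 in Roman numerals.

Convert 49 to Roman numerals:
  49 contains 1×40 (XL)
  9 contains 1×9 (IX)

XLIX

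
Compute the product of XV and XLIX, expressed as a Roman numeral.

XV = 15
XLIX = 49
15 × 49 = 735

DCCXXXV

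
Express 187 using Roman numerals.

Convert 187 to Roman numerals:
  187 contains 1×100 (C)
  87 contains 1×50 (L)
  37 contains 3×10 (XXX)
  7 contains 1×5 (V)
  2 contains 2×1 (II)

CLXXXVII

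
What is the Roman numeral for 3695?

Convert 3695 to Roman numerals:
  3695 contains 3×1000 (MMM)
  695 contains 1×500 (D)
  195 contains 1×100 (C)
  95 contains 1×90 (XC)
  5 contains 1×5 (V)

MMMDCXCV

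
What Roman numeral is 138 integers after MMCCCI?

MMCCCI = 2301
2301 + 138 = 2439

MMCDXXXIX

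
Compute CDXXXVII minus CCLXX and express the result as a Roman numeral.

CDXXXVII = 437
CCLXX = 270
437 - 270 = 167

CLXVII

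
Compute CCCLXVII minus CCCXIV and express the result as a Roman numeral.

CCCLXVII = 367
CCCXIV = 314
367 - 314 = 53

LIII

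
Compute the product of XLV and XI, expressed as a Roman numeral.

XLV = 45
XI = 11
45 × 11 = 495

CDXCV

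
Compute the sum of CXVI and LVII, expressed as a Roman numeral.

CXVI = 116
LVII = 57
116 + 57 = 173

CLXXIII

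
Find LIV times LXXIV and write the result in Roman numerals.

LIV = 54
LXXIV = 74
54 × 74 = 3996

MMMCMXCVI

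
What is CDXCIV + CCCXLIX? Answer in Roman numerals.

CDXCIV = 494
CCCXLIX = 349
494 + 349 = 843

DCCCXLIII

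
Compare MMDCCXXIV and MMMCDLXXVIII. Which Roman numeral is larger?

MMDCCXXIV = 2724
MMMCDLXXVIII = 3478
3478 is larger

MMMCDLXXVIII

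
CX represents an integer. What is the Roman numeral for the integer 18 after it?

CX = 110
110 + 18 = 128

CXXVIII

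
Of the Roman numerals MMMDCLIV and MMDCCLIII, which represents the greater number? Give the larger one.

MMMDCLIV = 3654
MMDCCLIII = 2753
3654 is larger

MMMDCLIV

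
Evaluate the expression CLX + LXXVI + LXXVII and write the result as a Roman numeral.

CLX = 160, LXXVI = 76, LXXVII = 77
160 + 76 = 236
236 + 77 = 313

CCCXIII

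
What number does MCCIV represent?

MCCIV: M=1000, C=100, C=100, IV=4
1000 + 100 + 100 + 4 = 1204

1204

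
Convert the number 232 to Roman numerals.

Convert 232 to Roman numerals:
  232 contains 2×100 (CC)
  32 contains 3×10 (XXX)
  2 contains 2×1 (II)

CCXXXII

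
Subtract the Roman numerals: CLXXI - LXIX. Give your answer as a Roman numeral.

CLXXI = 171
LXIX = 69
171 - 69 = 102

CII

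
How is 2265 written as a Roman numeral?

Convert 2265 to Roman numerals:
  2265 contains 2×1000 (MM)
  265 contains 2×100 (CC)
  65 contains 1×50 (L)
  15 contains 1×10 (X)
  5 contains 1×5 (V)

MMCCLXV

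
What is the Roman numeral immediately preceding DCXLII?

DCXLII = 642; previous is 641

DCXLI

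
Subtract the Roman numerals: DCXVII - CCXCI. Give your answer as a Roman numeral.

DCXVII = 617
CCXCI = 291
617 - 291 = 326

CCCXXVI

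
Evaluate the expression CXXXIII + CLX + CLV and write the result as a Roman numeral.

CXXXIII = 133, CLX = 160, CLV = 155
133 + 160 = 293
293 + 155 = 448

CDXLVIII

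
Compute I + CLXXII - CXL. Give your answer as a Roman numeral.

I = 1, CLXXII = 172, CXL = 140
1 + 172 = 173
173 - 140 = 33

XXXIII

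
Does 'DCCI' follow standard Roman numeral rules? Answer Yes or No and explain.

'DCCI': Check the rules: uses only the symbols I, V, X, L, C, D, M; no symbol is repeated more than three times in a row; V, L and D each appear at most once; no smaller symbol precedes a larger one (values never increase from left to right). Value: D (500) + C (100) + C (100) + I (1) = 701. So it is a valid standard Roman numeral.

Yes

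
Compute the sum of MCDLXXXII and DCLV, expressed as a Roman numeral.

MCDLXXXII = 1482
DCLV = 655
1482 + 655 = 2137

MMCXXXVII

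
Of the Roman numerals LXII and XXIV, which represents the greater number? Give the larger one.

LXII = 62
XXIV = 24
62 is larger

LXII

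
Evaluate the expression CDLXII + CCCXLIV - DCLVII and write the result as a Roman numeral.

CDLXII = 462, CCCXLIV = 344, DCLVII = 657
462 + 344 = 806
806 - 657 = 149

CXLIX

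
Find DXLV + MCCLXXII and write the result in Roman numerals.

DXLV = 545
MCCLXXII = 1272
545 + 1272 = 1817

MDCCCXVII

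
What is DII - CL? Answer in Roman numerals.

DII = 502
CL = 150
502 - 150 = 352

CCCLII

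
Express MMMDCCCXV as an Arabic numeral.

MMMDCCCXV: M=1000, M=1000, M=1000, D=500, C=100, C=100, C=100, X=10, V=5
1000 + 1000 + 1000 + 500 + 100 + 100 + 100 + 10 + 5 = 3815

3815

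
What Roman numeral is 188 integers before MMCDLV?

MMCDLV = 2455
2455 - 188 = 2267

MMCCLXVII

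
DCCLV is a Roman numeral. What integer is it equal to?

DCCLV: D=500, C=100, C=100, L=50, V=5
500 + 100 + 100 + 50 + 5 = 755

755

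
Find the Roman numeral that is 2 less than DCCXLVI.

DCCXLVI = 746
746 - 2 = 744

DCCXLIV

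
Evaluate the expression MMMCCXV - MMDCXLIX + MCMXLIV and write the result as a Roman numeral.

MMMCCXV = 3215, MMDCXLIX = 2649, MCMXLIV = 1944
3215 - 2649 = 566
566 + 1944 = 2510

MMDX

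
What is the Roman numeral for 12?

Convert 12 to Roman numerals:
  12 contains 1×10 (X)
  2 contains 2×1 (II)

XII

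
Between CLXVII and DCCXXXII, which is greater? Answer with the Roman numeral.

CLXVII = 167
DCCXXXII = 732
732 is larger

DCCXXXII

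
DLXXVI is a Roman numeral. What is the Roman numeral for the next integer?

DLXXVI = 576; next is 577

DLXXVII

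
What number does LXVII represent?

LXVII: L=50, X=10, V=5, I=1, I=1
50 + 10 + 5 + 1 + 1 = 67

67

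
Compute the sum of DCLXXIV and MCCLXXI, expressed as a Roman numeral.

DCLXXIV = 674
MCCLXXI = 1271
674 + 1271 = 1945

MCMXLV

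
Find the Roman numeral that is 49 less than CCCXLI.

CCCXLI = 341
341 - 49 = 292

CCXCII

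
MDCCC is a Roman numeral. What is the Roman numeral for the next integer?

MDCCC = 1800; next is 1801

MDCCCI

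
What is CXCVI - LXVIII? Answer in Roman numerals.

CXCVI = 196
LXVIII = 68
196 - 68 = 128

CXXVIII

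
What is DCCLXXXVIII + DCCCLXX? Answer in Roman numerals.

DCCLXXXVIII = 788
DCCCLXX = 870
788 + 870 = 1658

MDCLVIII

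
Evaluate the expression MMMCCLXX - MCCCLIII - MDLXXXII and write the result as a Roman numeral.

MMMCCLXX = 3270, MCCCLIII = 1353, MDLXXXII = 1582
3270 - 1353 = 1917
1917 - 1582 = 335

CCCXXXV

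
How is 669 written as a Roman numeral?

Convert 669 to Roman numerals:
  669 contains 1×500 (D)
  169 contains 1×100 (C)
  69 contains 1×50 (L)
  19 contains 1×10 (X)
  9 contains 1×9 (IX)

DCLXIX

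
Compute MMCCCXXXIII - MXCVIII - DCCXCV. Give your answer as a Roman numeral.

MMCCCXXXIII = 2333, MXCVIII = 1098, DCCXCV = 795
2333 - 1098 = 1235
1235 - 795 = 440

CDXL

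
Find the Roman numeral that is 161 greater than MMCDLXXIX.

MMCDLXXIX = 2479
2479 + 161 = 2640

MMDCXL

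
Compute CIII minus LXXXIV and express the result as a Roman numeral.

CIII = 103
LXXXIV = 84
103 - 84 = 19

XIX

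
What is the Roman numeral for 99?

Convert 99 to Roman numerals:
  99 contains 1×90 (XC)
  9 contains 1×9 (IX)

XCIX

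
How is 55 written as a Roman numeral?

Convert 55 to Roman numerals:
  55 contains 1×50 (L)
  5 contains 1×5 (V)

LV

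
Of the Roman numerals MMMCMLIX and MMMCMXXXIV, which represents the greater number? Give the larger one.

MMMCMLIX = 3959
MMMCMXXXIV = 3934
3959 is larger

MMMCMLIX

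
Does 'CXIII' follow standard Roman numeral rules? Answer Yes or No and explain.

'CXIII': Check the rules: uses only the symbols I, V, X, L, C, D, M; no symbol is repeated more than three times in a row; V, L and D each appear at most once; no smaller symbol precedes a larger one (values never increase from left to right). Value: C (100) + X (10) + I (1) + I (1) + I (1) = 113. So it is a valid standard Roman numeral.

Yes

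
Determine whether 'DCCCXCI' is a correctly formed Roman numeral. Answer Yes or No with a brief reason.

'DCCCXCI': Check the rules: uses only the symbols I, V, X, L, C, D, M; no symbol is repeated more than three times in a row; V, L and D each appear at most once; the only place a smaller symbol precedes a larger one is the allowed subtractive pair XC, the symbol right after such a pair (if any) is smaller than the pair's first symbol, and otherwise the values never increase from left to right. Value: D (500) + C (100) + C (100) + C (100) + XC (90) + I (1) = 891. So it is a valid standard Roman numeral.

Yes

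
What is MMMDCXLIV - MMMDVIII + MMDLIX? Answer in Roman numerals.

MMMDCXLIV = 3644, MMMDVIII = 3508, MMDLIX = 2559
3644 - 3508 = 136
136 + 2559 = 2695

MMDCXCV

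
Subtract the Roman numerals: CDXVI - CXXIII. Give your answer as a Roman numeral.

CDXVI = 416
CXXIII = 123
416 - 123 = 293

CCXCIII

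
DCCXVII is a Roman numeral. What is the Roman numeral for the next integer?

DCCXVII = 717, so the next integer is 717 + 1 = 718

DCCXVIII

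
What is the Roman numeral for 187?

Convert 187 to Roman numerals:
  187 contains 1×100 (C)
  87 contains 1×50 (L)
  37 contains 3×10 (XXX)
  7 contains 1×5 (V)
  2 contains 2×1 (II)

CLXXXVII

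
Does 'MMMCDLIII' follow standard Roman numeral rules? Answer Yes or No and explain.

'MMMCDLIII': Check the rules: uses only the symbols I, V, X, L, C, D, M; no symbol is repeated more than three times in a row; V, L and D each appear at most once; the only place a smaller symbol precedes a larger one is the allowed subtractive pair CD, the symbol right after such a pair (if any) is smaller than the pair's first symbol, and otherwise the values never increase from left to right. Value: M (1000) + M (1000) + M (1000) + CD (400) + L (50) + I (1) + I (1) + I (1) = 3453. So it is a valid standard Roman numeral.

Yes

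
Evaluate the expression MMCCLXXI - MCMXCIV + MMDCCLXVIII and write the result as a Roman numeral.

MMCCLXXI = 2271, MCMXCIV = 1994, MMDCCLXVIII = 2768
2271 - 1994 = 277
277 + 2768 = 3045

MMMXLV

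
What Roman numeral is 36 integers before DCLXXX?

DCLXXX = 680
680 - 36 = 644

DCXLIV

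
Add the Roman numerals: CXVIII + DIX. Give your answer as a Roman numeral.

CXVIII = 118
DIX = 509
118 + 509 = 627

DCXXVII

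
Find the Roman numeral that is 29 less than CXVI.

CXVI = 116
116 - 29 = 87

LXXXVII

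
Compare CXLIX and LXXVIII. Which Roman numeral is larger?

CXLIX = 149
LXXVIII = 78
149 is larger

CXLIX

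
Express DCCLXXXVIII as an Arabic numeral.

DCCLXXXVIII: D=500, C=100, C=100, L=50, X=10, X=10, X=10, V=5, I=1, I=1, I=1
500 + 100 + 100 + 50 + 10 + 10 + 10 + 5 + 1 + 1 + 1 = 788

788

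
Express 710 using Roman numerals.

Convert 710 to Roman numerals:
  710 contains 1×500 (D)
  210 contains 2×100 (CC)
  10 contains 1×10 (X)

DCCX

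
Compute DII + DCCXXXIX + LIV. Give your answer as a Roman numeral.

DII = 502, DCCXXXIX = 739, LIV = 54
502 + 739 = 1241
1241 + 54 = 1295

MCCXCV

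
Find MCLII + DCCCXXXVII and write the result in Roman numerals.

MCLII = 1152
DCCCXXXVII = 837
1152 + 837 = 1989

MCMLXXXIX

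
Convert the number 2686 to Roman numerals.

Convert 2686 to Roman numerals:
  2686 contains 2×1000 (MM)
  686 contains 1×500 (D)
  186 contains 1×100 (C)
  86 contains 1×50 (L)
  36 contains 3×10 (XXX)
  6 contains 1×5 (V)
  1 contains 1×1 (I)

MMDCLXXXVI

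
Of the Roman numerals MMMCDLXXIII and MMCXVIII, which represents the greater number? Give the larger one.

MMMCDLXXIII = 3473
MMCXVIII = 2118
3473 is larger

MMMCDLXXIII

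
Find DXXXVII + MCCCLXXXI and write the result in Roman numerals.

DXXXVII = 537
MCCCLXXXI = 1381
537 + 1381 = 1918

MCMXVIII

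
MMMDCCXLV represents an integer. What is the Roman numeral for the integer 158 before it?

MMMDCCXLV = 3745
3745 - 158 = 3587

MMMDLXXXVII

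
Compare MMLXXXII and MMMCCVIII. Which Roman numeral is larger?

MMLXXXII = 2082
MMMCCVIII = 3208
3208 is larger

MMMCCVIII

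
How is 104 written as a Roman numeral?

Convert 104 to Roman numerals:
  104 contains 1×100 (C)
  4 contains 1×4 (IV)

CIV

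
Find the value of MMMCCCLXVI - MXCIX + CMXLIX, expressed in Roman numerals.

MMMCCCLXVI = 3366, MXCIX = 1099, CMXLIX = 949
3366 - 1099 = 2267
2267 + 949 = 3216

MMMCCXVI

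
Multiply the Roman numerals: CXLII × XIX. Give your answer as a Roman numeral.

CXLII = 142
XIX = 19
142 × 19 = 2698

MMDCXCVIII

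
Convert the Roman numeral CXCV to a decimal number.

CXCV: C=100, XC=90, V=5
100 + 90 + 5 = 195

195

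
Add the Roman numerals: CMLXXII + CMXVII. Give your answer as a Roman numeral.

CMLXXII = 972
CMXVII = 917
972 + 917 = 1889

MDCCCLXXXIX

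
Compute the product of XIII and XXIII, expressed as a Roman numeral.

XIII = 13
XXIII = 23
13 × 23 = 299

CCXCIX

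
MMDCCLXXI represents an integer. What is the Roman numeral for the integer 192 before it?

MMDCCLXXI = 2771
2771 - 192 = 2579

MMDLXXIX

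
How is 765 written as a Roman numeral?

Convert 765 to Roman numerals:
  765 contains 1×500 (D)
  265 contains 2×100 (CC)
  65 contains 1×50 (L)
  15 contains 1×10 (X)
  5 contains 1×5 (V)

DCCLXV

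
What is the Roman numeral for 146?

Convert 146 to Roman numerals:
  146 contains 1×100 (C)
  46 contains 1×40 (XL)
  6 contains 1×5 (V)
  1 contains 1×1 (I)

CXLVI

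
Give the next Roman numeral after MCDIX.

MCDIX = 1409, so the next integer is 1409 + 1 = 1410

MCDX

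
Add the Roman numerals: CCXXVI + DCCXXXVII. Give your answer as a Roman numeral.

CCXXVI = 226
DCCXXXVII = 737
226 + 737 = 963

CMLXIII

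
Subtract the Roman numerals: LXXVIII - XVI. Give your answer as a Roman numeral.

LXXVIII = 78
XVI = 16
78 - 16 = 62

LXII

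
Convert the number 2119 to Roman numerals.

Convert 2119 to Roman numerals:
  2119 contains 2×1000 (MM)
  119 contains 1×100 (C)
  19 contains 1×10 (X)
  9 contains 1×9 (IX)

MMCXIX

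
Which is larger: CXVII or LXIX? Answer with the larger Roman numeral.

CXVII = 117
LXIX = 69
117 is larger

CXVII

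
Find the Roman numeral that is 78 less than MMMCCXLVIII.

MMMCCXLVIII = 3248
3248 - 78 = 3170

MMMCLXX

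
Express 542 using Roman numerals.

Convert 542 to Roman numerals:
  542 contains 1×500 (D)
  42 contains 1×40 (XL)
  2 contains 2×1 (II)

DXLII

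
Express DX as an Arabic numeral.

DX: D=500, X=10
500 + 10 = 510

510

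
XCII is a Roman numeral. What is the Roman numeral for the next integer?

XCII = 92, so the next integer is 92 + 1 = 93

XCIII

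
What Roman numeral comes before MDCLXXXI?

MDCLXXXI = 1681, so the previous integer is 1681 - 1 = 1680

MDCLXXX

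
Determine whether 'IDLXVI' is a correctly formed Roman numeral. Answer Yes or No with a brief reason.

'IDLXVI': Invalid subtractive combination: ID

No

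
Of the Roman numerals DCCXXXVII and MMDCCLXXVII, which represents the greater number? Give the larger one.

DCCXXXVII = 737
MMDCCLXXVII = 2777
2777 is larger

MMDCCLXXVII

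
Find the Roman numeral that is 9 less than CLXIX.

CLXIX = 169
169 - 9 = 160

CLX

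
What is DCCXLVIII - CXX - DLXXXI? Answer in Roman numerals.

DCCXLVIII = 748, CXX = 120, DLXXXI = 581
748 - 120 = 628
628 - 581 = 47

XLVII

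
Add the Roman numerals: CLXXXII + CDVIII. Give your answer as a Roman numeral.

CLXXXII = 182
CDVIII = 408
182 + 408 = 590

DXC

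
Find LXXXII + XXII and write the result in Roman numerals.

LXXXII = 82
XXII = 22
82 + 22 = 104

CIV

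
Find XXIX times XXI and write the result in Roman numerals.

XXIX = 29
XXI = 21
29 × 21 = 609

DCIX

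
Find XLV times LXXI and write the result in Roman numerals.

XLV = 45
LXXI = 71
45 × 71 = 3195

MMMCXCV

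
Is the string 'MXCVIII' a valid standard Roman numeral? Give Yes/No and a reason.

'MXCVIII': Check the rules: uses only the symbols I, V, X, L, C, D, M; no symbol is repeated more than three times in a row; V, L and D each appear at most once; the only place a smaller symbol precedes a larger one is the allowed subtractive pair XC, the symbol right after such a pair (if any) is smaller than the pair's first symbol, and otherwise the values never increase from left to right. Value: M (1000) + XC (90) + V (5) + I (1) + I (1) + I (1) = 1098. So it is a valid standard Roman numeral.

Yes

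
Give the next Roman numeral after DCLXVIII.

DCLXVIII = 668, so the next integer is 668 + 1 = 669

DCLXIX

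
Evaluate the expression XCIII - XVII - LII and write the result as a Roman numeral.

XCIII = 93, XVII = 17, LII = 52
93 - 17 = 76
76 - 52 = 24

XXIV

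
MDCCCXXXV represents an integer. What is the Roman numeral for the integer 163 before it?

MDCCCXXXV = 1835
1835 - 163 = 1672

MDCLXXII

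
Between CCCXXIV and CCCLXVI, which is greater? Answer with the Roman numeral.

CCCXXIV = 324
CCCLXVI = 366
366 is larger

CCCLXVI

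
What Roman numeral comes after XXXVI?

XXXVI = 36; next is 37

XXXVII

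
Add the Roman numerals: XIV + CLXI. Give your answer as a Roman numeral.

XIV = 14
CLXI = 161
14 + 161 = 175

CLXXV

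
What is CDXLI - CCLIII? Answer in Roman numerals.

CDXLI = 441
CCLIII = 253
441 - 253 = 188

CLXXXVIII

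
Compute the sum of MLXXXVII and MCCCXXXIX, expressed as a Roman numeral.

MLXXXVII = 1087
MCCCXXXIX = 1339
1087 + 1339 = 2426

MMCDXXVI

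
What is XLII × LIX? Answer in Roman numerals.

XLII = 42
LIX = 59
42 × 59 = 2478

MMCDLXXVIII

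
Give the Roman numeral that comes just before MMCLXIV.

MMCLXIV = 2164, so the previous integer is 2164 - 1 = 2163

MMCLXIII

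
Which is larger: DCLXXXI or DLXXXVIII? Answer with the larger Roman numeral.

DCLXXXI = 681
DLXXXVIII = 588
681 is larger

DCLXXXI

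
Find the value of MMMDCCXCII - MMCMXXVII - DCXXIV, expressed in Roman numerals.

MMMDCCXCII = 3792, MMCMXXVII = 2927, DCXXIV = 624
3792 - 2927 = 865
865 - 624 = 241

CCXLI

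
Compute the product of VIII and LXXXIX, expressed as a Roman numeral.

VIII = 8
LXXXIX = 89
8 × 89 = 712

DCCXII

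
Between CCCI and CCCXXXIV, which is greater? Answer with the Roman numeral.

CCCI = 301
CCCXXXIV = 334
334 is larger

CCCXXXIV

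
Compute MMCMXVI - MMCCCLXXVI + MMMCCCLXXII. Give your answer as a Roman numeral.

MMCMXVI = 2916, MMCCCLXXVI = 2376, MMMCCCLXXII = 3372
2916 - 2376 = 540
540 + 3372 = 3912

MMMCMXII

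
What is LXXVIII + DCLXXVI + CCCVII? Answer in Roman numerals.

LXXVIII = 78, DCLXXVI = 676, CCCVII = 307
78 + 676 = 754
754 + 307 = 1061

MLXI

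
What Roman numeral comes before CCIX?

CCIX = 209; previous is 208

CCVIII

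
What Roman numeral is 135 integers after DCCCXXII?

DCCCXXII = 822
822 + 135 = 957

CMLVII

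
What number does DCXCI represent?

DCXCI: D=500, C=100, XC=90, I=1
500 + 100 + 90 + 1 = 691

691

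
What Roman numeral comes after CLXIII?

CLXIII = 163, so the next integer is 163 + 1 = 164

CLXIV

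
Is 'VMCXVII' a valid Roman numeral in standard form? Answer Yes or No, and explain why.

'VMCXVII': V should not appear more than once

No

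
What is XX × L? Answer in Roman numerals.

XX = 20
L = 50
20 × 50 = 1000

M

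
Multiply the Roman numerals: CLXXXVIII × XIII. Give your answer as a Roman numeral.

CLXXXVIII = 188
XIII = 13
188 × 13 = 2444

MMCDXLIV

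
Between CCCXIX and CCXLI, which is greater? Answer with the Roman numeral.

CCCXIX = 319
CCXLI = 241
319 is larger

CCCXIX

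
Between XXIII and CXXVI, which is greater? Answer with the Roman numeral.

XXIII = 23
CXXVI = 126
126 is larger

CXXVI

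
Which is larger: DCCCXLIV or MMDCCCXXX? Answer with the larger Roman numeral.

DCCCXLIV = 844
MMDCCCXXX = 2830
2830 is larger

MMDCCCXXX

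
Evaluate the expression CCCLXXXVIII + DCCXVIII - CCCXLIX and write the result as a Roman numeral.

CCCLXXXVIII = 388, DCCXVIII = 718, CCCXLIX = 349
388 + 718 = 1106
1106 - 349 = 757

DCCLVII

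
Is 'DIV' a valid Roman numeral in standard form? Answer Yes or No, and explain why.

'DIV': Check the rules: uses only the symbols I, V, X, L, C, D, M; no symbol is repeated more than three times in a row; V, L and D each appear at most once; the only place a smaller symbol precedes a larger one is the allowed subtractive pair IV, the symbol right after such a pair (if any) is smaller than the pair's first symbol, and otherwise the values never increase from left to right. Value: D (500) + IV (4) = 504. So it is a valid standard Roman numeral.

Yes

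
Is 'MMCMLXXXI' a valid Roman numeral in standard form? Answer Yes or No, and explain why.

'MMCMLXXXI': Check the rules: uses only the symbols I, V, X, L, C, D, M; no symbol is repeated more than three times in a row; V, L and D each appear at most once; the only place a smaller symbol precedes a larger one is the allowed subtractive pair CM, the symbol right after such a pair (if any) is smaller than the pair's first symbol, and otherwise the values never increase from left to right. Value: M (1000) + M (1000) + CM (900) + L (50) + X (10) + X (10) + X (10) + I (1) = 2981. So it is a valid standard Roman numeral.

Yes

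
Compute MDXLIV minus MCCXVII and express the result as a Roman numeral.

MDXLIV = 1544
MCCXVII = 1217
1544 - 1217 = 327

CCCXXVII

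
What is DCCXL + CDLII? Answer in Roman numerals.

DCCXL = 740
CDLII = 452
740 + 452 = 1192

MCXCII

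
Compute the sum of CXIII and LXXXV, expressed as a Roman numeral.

CXIII = 113
LXXXV = 85
113 + 85 = 198

CXCVIII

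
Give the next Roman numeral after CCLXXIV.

CCLXXIV = 274, so the next integer is 274 + 1 = 275

CCLXXV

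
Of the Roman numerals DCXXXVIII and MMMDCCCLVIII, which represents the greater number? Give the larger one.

DCXXXVIII = 638
MMMDCCCLVIII = 3858
3858 is larger

MMMDCCCLVIII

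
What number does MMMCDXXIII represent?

MMMCDXXIII: M=1000, M=1000, M=1000, CD=400, X=10, X=10, I=1, I=1, I=1
1000 + 1000 + 1000 + 400 + 10 + 10 + 1 + 1 + 1 = 3423

3423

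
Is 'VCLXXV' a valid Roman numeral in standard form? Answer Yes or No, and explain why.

'VCLXXV': V should not appear more than once

No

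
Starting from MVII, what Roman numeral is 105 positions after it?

MVII = 1007
1007 + 105 = 1112

MCXII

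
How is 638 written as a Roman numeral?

Convert 638 to Roman numerals:
  638 contains 1×500 (D)
  138 contains 1×100 (C)
  38 contains 3×10 (XXX)
  8 contains 1×5 (V)
  3 contains 3×1 (III)

DCXXXVIII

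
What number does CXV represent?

CXV: C=100, X=10, V=5
100 + 10 + 5 = 115

115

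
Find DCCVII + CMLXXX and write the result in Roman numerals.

DCCVII = 707
CMLXXX = 980
707 + 980 = 1687

MDCLXXXVII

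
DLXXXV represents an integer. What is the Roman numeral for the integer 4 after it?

DLXXXV = 585
585 + 4 = 589

DLXXXIX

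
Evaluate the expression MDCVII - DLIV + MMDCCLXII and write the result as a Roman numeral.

MDCVII = 1607, DLIV = 554, MMDCCLXII = 2762
1607 - 554 = 1053
1053 + 2762 = 3815

MMMDCCCXV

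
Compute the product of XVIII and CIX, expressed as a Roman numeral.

XVIII = 18
CIX = 109
18 × 109 = 1962

MCMLXII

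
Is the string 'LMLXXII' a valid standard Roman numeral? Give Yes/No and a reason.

'LMLXXII': L should not appear more than once

No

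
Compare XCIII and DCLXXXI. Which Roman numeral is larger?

XCIII = 93
DCLXXXI = 681
681 is larger

DCLXXXI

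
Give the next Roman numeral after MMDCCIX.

MMDCCIX = 2709, so the next integer is 2709 + 1 = 2710

MMDCCX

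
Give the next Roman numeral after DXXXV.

DXXXV = 535, so the next integer is 535 + 1 = 536

DXXXVI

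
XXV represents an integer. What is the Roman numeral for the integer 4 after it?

XXV = 25
25 + 4 = 29

XXIX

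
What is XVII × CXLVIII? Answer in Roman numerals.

XVII = 17
CXLVIII = 148
17 × 148 = 2516

MMDXVI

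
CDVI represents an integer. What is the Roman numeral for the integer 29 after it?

CDVI = 406
406 + 29 = 435

CDXXXV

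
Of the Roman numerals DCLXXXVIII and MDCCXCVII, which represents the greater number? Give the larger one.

DCLXXXVIII = 688
MDCCXCVII = 1797
1797 is larger

MDCCXCVII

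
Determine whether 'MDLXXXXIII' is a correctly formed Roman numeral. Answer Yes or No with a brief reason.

'MDLXXXXIII': More than 3 consecutive X's

No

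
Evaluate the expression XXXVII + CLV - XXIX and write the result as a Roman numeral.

XXXVII = 37, CLV = 155, XXIX = 29
37 + 155 = 192
192 - 29 = 163

CLXIII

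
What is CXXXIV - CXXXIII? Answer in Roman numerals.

CXXXIV = 134
CXXXIII = 133
134 - 133 = 1

I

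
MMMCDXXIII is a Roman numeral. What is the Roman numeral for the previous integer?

MMMCDXXIII = 3423, so the previous integer is 3423 - 1 = 3422

MMMCDXXII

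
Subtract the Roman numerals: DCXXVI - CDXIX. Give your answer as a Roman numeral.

DCXXVI = 626
CDXIX = 419
626 - 419 = 207

CCVII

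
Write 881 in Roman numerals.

Convert 881 to Roman numerals:
  881 contains 1×500 (D)
  381 contains 3×100 (CCC)
  81 contains 1×50 (L)
  31 contains 3×10 (XXX)
  1 contains 1×1 (I)

DCCCLXXXI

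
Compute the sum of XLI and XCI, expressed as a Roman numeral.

XLI = 41
XCI = 91
41 + 91 = 132

CXXXII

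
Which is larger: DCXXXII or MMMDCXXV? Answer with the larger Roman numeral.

DCXXXII = 632
MMMDCXXV = 3625
3625 is larger

MMMDCXXV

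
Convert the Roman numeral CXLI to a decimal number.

CXLI: C=100, XL=40, I=1
100 + 40 + 1 = 141

141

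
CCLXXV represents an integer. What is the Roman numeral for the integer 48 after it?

CCLXXV = 275
275 + 48 = 323

CCCXXIII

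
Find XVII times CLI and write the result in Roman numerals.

XVII = 17
CLI = 151
17 × 151 = 2567

MMDLXVII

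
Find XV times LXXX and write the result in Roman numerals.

XV = 15
LXXX = 80
15 × 80 = 1200

MCC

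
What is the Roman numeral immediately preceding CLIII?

CLIII = 153; previous is 152

CLII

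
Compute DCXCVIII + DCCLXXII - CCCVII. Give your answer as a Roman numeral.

DCXCVIII = 698, DCCLXXII = 772, CCCVII = 307
698 + 772 = 1470
1470 - 307 = 1163

MCLXIII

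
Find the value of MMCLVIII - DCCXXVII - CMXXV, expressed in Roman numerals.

MMCLVIII = 2158, DCCXXVII = 727, CMXXV = 925
2158 - 727 = 1431
1431 - 925 = 506

DVI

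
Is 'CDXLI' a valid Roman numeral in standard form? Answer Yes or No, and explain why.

'CDXLI': Check the rules: uses only the symbols I, V, X, L, C, D, M; no symbol is repeated more than three times in a row; V, L and D each appear at most once; the only places a smaller symbol precedes a larger one are the allowed subtractive pairs CD, XL, the symbol right after such a pair (if any) is smaller than the pair's first symbol, and otherwise the values never increase from left to right. Value: CD (400) + XL (40) + I (1) = 441. So it is a valid standard Roman numeral.

Yes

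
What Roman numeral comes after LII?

LII = 52, so the next integer is 52 + 1 = 53

LIII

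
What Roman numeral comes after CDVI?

CDVI = 406, so the next integer is 406 + 1 = 407

CDVII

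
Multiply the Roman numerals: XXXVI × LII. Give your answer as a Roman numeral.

XXXVI = 36
LII = 52
36 × 52 = 1872

MDCCCLXXII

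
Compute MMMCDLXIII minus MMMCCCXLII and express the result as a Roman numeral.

MMMCDLXIII = 3463
MMMCCCXLII = 3342
3463 - 3342 = 121

CXXI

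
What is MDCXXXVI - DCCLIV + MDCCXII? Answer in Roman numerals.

MDCXXXVI = 1636, DCCLIV = 754, MDCCXII = 1712
1636 - 754 = 882
882 + 1712 = 2594

MMDXCIV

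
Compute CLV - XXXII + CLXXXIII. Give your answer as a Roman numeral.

CLV = 155, XXXII = 32, CLXXXIII = 183
155 - 32 = 123
123 + 183 = 306

CCCVI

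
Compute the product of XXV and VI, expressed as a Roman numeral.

XXV = 25
VI = 6
25 × 6 = 150

CL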